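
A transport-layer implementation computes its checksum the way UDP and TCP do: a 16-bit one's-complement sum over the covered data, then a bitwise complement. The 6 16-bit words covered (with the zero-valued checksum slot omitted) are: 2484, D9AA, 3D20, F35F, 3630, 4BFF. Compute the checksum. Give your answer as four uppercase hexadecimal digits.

4F21

One's-complement addition (fold any carry out of bit 15 back into bit 0):
  0x2484 + 0xD9AA = 0x0FE2E
  0xFE2E + 0x3D20 = 0x13B4E → wrap carry → 0x3B4F
  0x3B4F + 0xF35F = 0x12EAE → wrap carry → 0x2EAF
  0x2EAF + 0x3630 = 0x064DF
  0x64DF + 0x4BFF = 0x0B0DE
One's-complement sum = 0xB0DE.
Checksum = ~0xB0DE & 0xFFFF = 0x4F21.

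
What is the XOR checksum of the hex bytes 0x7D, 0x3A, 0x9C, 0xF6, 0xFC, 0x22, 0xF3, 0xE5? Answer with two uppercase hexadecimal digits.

XOR the bytes together:
  start with 0x7D
  0x7D ⊕ 0x3A = 0x47
  0x47 ⊕ 0x9C = 0xDB
  0xDB ⊕ 0xF6 = 0x2D
  0x2D ⊕ 0xFC = 0xD1
  0xD1 ⊕ 0x22 = 0xF3
  0xF3 ⊕ 0xF3 = 0x00
  0x00 ⊕ 0xE5 = 0xE5

E5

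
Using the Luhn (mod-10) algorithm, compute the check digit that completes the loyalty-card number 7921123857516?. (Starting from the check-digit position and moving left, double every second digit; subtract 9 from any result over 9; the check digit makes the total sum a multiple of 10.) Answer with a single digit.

Partial digits right→left: 6 1 5 7 5 8 3 2 1 1 2 9 7
Double every second digit counting from the check-digit position (so the 1st, 3rd, 5th, ... of the partial from the right).
  doubled (with −9 where >9): 3 1 1 6 2 4 5 → sum 22
  kept as-is: 1 7 8 2 1 9 → sum 28
Total = 22 + 28 = 50.
Check digit = (10 − (50 mod 10)) mod 10 = 0.

0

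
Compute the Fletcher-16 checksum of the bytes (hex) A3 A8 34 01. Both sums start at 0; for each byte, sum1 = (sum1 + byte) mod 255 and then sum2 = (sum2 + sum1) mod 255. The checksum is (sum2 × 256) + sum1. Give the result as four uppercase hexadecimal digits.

F181

Running sums (mod 255):
  after byte 0 (A3): sum1=163, sum2=163
  after byte 1 (A8): sum1=76, sum2=239
  after byte 2 (34): sum1=128, sum2=112
  after byte 3 (01): sum1=129, sum2=241
Checksum = sum2·256 + sum1 = 241·256 + 129 = 61825 = 0xF181.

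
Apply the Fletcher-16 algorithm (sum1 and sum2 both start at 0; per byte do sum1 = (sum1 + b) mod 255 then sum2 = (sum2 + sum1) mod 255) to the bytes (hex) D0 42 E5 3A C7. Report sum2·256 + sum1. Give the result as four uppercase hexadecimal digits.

Running sums (mod 255):
  after byte 0 (D0): sum1=208, sum2=208
  after byte 1 (42): sum1=19, sum2=227
  after byte 2 (E5): sum1=248, sum2=220
  after byte 3 (3A): sum1=51, sum2=16
  after byte 4 (C7): sum1=250, sum2=11
Checksum = sum2·256 + sum1 = 11·256 + 250 = 3066 = 0x0BFA.

0BFA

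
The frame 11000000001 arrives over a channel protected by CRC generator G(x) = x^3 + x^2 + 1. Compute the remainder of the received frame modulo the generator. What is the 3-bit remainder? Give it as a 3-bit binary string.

000

Modulo-2 division of 11000000001 by 1101:
  pos 0: 1100 XOR 1101 = 0001
  pos 3: 1000 XOR 1101 = 0101
  pos 4: 1010 XOR 1101 = 0111
  pos 5: 1110 XOR 1101 = 0011
  pos 7: 1101 XOR 1101 = 0000
Remainder = 000 (zero — the frame passes the CRC check).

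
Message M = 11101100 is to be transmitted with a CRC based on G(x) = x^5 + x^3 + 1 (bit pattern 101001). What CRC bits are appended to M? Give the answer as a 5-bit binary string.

Append 5 zeros: 1110110000000. Divide by 101001 (XOR where the leading bit is 1):
  pos 0: 111011 XOR 101001 = 010010
  pos 1: 100100 XOR 101001 = 001101
  pos 3: 110100 XOR 101001 = 011101
  pos 4: 111010 XOR 101001 = 010011
  pos 5: 100110 XOR 101001 = 001111
  pos 7: 111100 XOR 101001 = 010101
Remainder (last 5 bits) = 10101. This is the CRC / FCS.

10101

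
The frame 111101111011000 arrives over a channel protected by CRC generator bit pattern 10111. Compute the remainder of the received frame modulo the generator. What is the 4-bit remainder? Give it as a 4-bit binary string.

Modulo-2 division of 111101111011000 by 10111:
  pos 0: 11110 XOR 10111 = 01001
  pos 1: 10011 XOR 10111 = 00100
  pos 3: 10011 XOR 10111 = 00100
  pos 5: 10010 XOR 10111 = 00101
  pos 7: 10111 XOR 10111 = 00000
Remainder = 0000 (zero — the frame passes the CRC check).

0000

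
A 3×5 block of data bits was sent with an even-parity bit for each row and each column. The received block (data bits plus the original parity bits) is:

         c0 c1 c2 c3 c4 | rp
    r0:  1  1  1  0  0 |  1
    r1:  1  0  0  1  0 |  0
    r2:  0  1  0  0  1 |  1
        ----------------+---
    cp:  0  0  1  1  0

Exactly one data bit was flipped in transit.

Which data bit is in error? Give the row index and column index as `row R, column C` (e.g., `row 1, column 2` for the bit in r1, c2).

Recompute each row's even parity and compare to rp:
  r0: data parity 1, sent rp 1 → ok
  r1: data parity 0, sent rp 0 → ok
  r2: data parity 0, sent rp 1 → mismatch
Recompute each column's even parity and compare to cp:
  c0: data parity 0, sent cp 0 → ok
  c1: data parity 0, sent cp 0 → ok
  c2: data parity 1, sent cp 1 → ok
  c3: data parity 1, sent cp 1 → ok
  c4: data parity 1, sent cp 0 → mismatch
Exactly one row (r2) and one column (c4) fail → the flipped bit is at their intersection.

row 2, column 4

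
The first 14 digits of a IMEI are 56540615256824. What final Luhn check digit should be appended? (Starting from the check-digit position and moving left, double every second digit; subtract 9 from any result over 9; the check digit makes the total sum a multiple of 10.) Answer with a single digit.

8

Partial digits right→left: 4 2 8 6 5 2 5 1 6 0 4 5 6 5
Double every second digit counting from the check-digit position (so the 1st, 3rd, 5th, ... of the partial from the right).
  doubled (with −9 where >9): 8 7 1 1 3 8 3 → sum 31
  kept as-is: 2 6 2 1 0 5 5 → sum 21
Total = 31 + 21 = 52.
Check digit = (10 − (52 mod 10)) mod 10 = 8.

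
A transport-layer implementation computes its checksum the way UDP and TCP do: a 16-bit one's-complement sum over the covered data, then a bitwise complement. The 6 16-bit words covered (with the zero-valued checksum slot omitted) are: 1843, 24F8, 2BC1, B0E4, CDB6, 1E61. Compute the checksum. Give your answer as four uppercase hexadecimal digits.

One's-complement addition (fold any carry out of bit 15 back into bit 0):
  0x1843 + 0x24F8 = 0x03D3B
  0x3D3B + 0x2BC1 = 0x068FC
  0x68FC + 0xB0E4 = 0x119E0 → wrap carry → 0x19E1
  0x19E1 + 0xCDB6 = 0x0E797
  0xE797 + 0x1E61 = 0x105F8 → wrap carry → 0x05F9
One's-complement sum = 0x05F9.
Checksum = ~0x05F9 & 0xFFFF = 0xFA06.

FA06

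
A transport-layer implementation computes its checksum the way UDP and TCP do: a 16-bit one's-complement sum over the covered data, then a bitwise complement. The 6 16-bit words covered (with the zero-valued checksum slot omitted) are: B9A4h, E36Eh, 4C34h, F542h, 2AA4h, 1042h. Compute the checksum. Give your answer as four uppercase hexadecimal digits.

E68E

One's-complement addition (fold any carry out of bit 15 back into bit 0):
  0xB9A4 + 0xE36E = 0x19D12 → wrap carry → 0x9D13
  0x9D13 + 0x4C34 = 0x0E947
  0xE947 + 0xF542 = 0x1DE89 → wrap carry → 0xDE8A
  0xDE8A + 0x2AA4 = 0x1092E → wrap carry → 0x092F
  0x092F + 0x1042 = 0x01971
One's-complement sum = 0x1971.
Checksum = ~0x1971 & 0xFFFF = 0xE68E.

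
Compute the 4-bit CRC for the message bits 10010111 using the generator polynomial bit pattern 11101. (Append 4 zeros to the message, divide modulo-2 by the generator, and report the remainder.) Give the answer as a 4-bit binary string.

Append 4 zeros: 100101110000. Divide by 11101 (XOR where the leading bit is 1):
  pos 0: 10010 XOR 11101 = 01111
  pos 1: 11111 XOR 11101 = 00010
  pos 4: 10110 XOR 11101 = 01011
  pos 5: 10110 XOR 11101 = 01011
  pos 6: 10110 XOR 11101 = 01011
  pos 7: 10110 XOR 11101 = 01011
Remainder (last 4 bits) = 1011. This is the CRC / FCS.

1011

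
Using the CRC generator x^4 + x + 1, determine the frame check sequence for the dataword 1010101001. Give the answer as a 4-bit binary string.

Append 4 zeros: 10101010010000. Divide by 10011 (XOR where the leading bit is 1):
  pos 0: 10101 XOR 10011 = 00110
  pos 2: 11001 XOR 10011 = 01010
  pos 3: 10100 XOR 10011 = 00111
  pos 5: 11101 XOR 10011 = 01110
  pos 6: 11100 XOR 10011 = 01111
  pos 7: 11110 XOR 10011 = 01101
  pos 8: 11010 XOR 10011 = 01001
  pos 9: 10010 XOR 10011 = 00001
Remainder (last 4 bits) = 0001. This is the CRC / FCS.

0001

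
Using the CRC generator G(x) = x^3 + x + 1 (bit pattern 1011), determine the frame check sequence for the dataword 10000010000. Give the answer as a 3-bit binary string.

Append 3 zeros: 10000010000000. Divide by 1011 (XOR where the leading bit is 1):
  pos 0: 1000 XOR 1011 = 0011
  pos 2: 1100 XOR 1011 = 0111
  pos 3: 1111 XOR 1011 = 0100
  pos 4: 1000 XOR 1011 = 0011
  pos 6: 1100 XOR 1011 = 0111
  pos 7: 1110 XOR 1011 = 0101
  pos 8: 1010 XOR 1011 = 0001
Remainder (last 3 bits) = 100. This is the CRC / FCS.

100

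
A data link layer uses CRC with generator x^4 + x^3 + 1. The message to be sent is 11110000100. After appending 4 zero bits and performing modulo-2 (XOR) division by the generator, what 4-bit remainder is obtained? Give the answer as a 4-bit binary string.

1011

Append 4 zeros: 111100001000000. Divide by 11001 (XOR where the leading bit is 1):
  pos 0: 11110 XOR 11001 = 00111
  pos 2: 11100 XOR 11001 = 00101
  pos 4: 10101 XOR 11001 = 01100
  pos 5: 11000 XOR 11001 = 00001
  pos 9: 10000 XOR 11001 = 01001
  pos 10: 10010 XOR 11001 = 01011
Remainder (last 4 bits) = 1011. This is the CRC / FCS.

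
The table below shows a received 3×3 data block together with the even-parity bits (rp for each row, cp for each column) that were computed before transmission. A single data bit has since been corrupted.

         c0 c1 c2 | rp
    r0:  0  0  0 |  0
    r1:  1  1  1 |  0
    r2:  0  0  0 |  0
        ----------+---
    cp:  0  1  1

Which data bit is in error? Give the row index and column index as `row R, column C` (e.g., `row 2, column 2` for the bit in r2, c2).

Recompute each row's even parity and compare to rp:
  r0: data parity 0, sent rp 0 → ok
  r1: data parity 1, sent rp 0 → mismatch
  r2: data parity 0, sent rp 0 → ok
Recompute each column's even parity and compare to cp:
  c0: data parity 1, sent cp 0 → mismatch
  c1: data parity 1, sent cp 1 → ok
  c2: data parity 1, sent cp 1 → ok
Exactly one row (r1) and one column (c0) fail → the flipped bit is at their intersection.

row 1, column 0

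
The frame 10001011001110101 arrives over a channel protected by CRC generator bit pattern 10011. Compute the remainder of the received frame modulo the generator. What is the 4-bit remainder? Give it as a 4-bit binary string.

1100

Modulo-2 division of 10001011001110101 by 10011:
  pos 0: 10001 XOR 10011 = 00010
  pos 3: 10011 XOR 10011 = 00000
  pos 10: 11101 XOR 10011 = 01110
  pos 11: 11100 XOR 10011 = 01111
  pos 12: 11111 XOR 10011 = 01100
Remainder = 1100 (nonzero — an error is detected).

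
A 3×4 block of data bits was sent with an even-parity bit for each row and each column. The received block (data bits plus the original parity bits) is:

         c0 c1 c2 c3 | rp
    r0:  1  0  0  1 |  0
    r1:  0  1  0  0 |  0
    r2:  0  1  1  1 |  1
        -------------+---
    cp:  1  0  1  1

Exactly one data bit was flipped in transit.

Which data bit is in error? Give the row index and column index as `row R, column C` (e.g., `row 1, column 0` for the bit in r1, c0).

Recompute each row's even parity and compare to rp:
  r0: data parity 0, sent rp 0 → ok
  r1: data parity 1, sent rp 0 → mismatch
  r2: data parity 1, sent rp 1 → ok
Recompute each column's even parity and compare to cp:
  c0: data parity 1, sent cp 1 → ok
  c1: data parity 0, sent cp 0 → ok
  c2: data parity 1, sent cp 1 → ok
  c3: data parity 0, sent cp 1 → mismatch
Exactly one row (r1) and one column (c3) fail → the flipped bit is at their intersection.

row 1, column 3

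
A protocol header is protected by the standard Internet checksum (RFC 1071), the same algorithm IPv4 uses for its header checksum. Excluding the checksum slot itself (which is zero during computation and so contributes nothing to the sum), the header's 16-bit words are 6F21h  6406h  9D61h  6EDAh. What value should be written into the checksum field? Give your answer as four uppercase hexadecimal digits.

One's-complement addition (fold any carry out of bit 15 back into bit 0):
  0x6F21 + 0x6406 = 0x0D327
  0xD327 + 0x9D61 = 0x17088 → wrap carry → 0x7089
  0x7089 + 0x6EDA = 0x0DF63
One's-complement sum = 0xDF63.
Checksum = ~0xDF63 & 0xFFFF = 0x209C.

209C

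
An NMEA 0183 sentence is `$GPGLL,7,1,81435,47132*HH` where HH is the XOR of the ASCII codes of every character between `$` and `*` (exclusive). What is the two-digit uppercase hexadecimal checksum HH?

5E

XOR the ASCII codes of the payload characters:
  'G' = 0x47 → acc = 0x47
  'P' = 0x50 → acc = 0x17
  'G' = 0x47 → acc = 0x50
  'L' = 0x4C → acc = 0x1C
  'L' = 0x4C → acc = 0x50
  ',' = 0x2C → acc = 0x7C
  '7' = 0x37 → acc = 0x4B
  ',' = 0x2C → acc = 0x67
  '1' = 0x31 → acc = 0x56
  ',' = 0x2C → acc = 0x7A
  '8' = 0x38 → acc = 0x42
  '1' = 0x31 → acc = 0x73
  '4' = 0x34 → acc = 0x47
  '3' = 0x33 → acc = 0x74
  '5' = 0x35 → acc = 0x41
  ',' = 0x2C → acc = 0x6D
  '4' = 0x34 → acc = 0x59
  '7' = 0x37 → acc = 0x6E
  '1' = 0x31 → acc = 0x5F
  '3' = 0x33 → acc = 0x6C
  '2' = 0x32 → acc = 0x5E
Checksum = 0x5E.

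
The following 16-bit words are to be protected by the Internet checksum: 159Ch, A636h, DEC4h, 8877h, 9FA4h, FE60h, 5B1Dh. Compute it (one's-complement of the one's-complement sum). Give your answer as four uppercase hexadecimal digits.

One's-complement addition (fold any carry out of bit 15 back into bit 0):
  0x159C + 0xA636 = 0x0BBD2
  0xBBD2 + 0xDEC4 = 0x19A96 → wrap carry → 0x9A97
  0x9A97 + 0x8877 = 0x1230E → wrap carry → 0x230F
  0x230F + 0x9FA4 = 0x0C2B3
  0xC2B3 + 0xFE60 = 0x1C113 → wrap carry → 0xC114
  0xC114 + 0x5B1D = 0x11C31 → wrap carry → 0x1C32
One's-complement sum = 0x1C32.
Checksum = ~0x1C32 & 0xFFFF = 0xE3CD.

E3CD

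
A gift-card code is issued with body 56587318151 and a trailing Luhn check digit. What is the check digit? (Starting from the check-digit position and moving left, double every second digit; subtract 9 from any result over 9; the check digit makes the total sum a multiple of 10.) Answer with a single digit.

Partial digits right→left: 1 5 1 8 1 3 7 8 5 6 5
Double every second digit counting from the check-digit position (so the 1st, 3rd, 5th, ... of the partial from the right).
  doubled (with −9 where >9): 2 2 2 5 1 1 → sum 13
  kept as-is: 5 8 3 8 6 → sum 30
Total = 13 + 30 = 43.
Check digit = (10 − (43 mod 10)) mod 10 = 7.

7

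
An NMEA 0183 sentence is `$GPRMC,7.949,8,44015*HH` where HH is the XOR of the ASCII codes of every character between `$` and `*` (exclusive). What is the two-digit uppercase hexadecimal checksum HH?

XOR the ASCII codes of the payload characters:
  'G' = 0x47 → acc = 0x47
  'P' = 0x50 → acc = 0x17
  'R' = 0x52 → acc = 0x45
  'M' = 0x4D → acc = 0x08
  'C' = 0x43 → acc = 0x4B
  ',' = 0x2C → acc = 0x67
  '7' = 0x37 → acc = 0x50
  '.' = 0x2E → acc = 0x7E
  '9' = 0x39 → acc = 0x47
  '4' = 0x34 → acc = 0x73
  '9' = 0x39 → acc = 0x4A
  ',' = 0x2C → acc = 0x66
  '8' = 0x38 → acc = 0x5E
  ',' = 0x2C → acc = 0x72
  '4' = 0x34 → acc = 0x46
  '4' = 0x34 → acc = 0x72
  '0' = 0x30 → acc = 0x42
  '1' = 0x31 → acc = 0x73
  '5' = 0x35 → acc = 0x46
Checksum = 0x46.

46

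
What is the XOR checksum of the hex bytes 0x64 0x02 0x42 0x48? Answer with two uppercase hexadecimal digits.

XOR the bytes together:
  start with 0x64
  0x64 ⊕ 0x02 = 0x66
  0x66 ⊕ 0x42 = 0x24
  0x24 ⊕ 0x48 = 0x6C

6C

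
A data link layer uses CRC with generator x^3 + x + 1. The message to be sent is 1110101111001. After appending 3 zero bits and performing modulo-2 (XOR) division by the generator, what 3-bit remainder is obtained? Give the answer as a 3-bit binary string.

001

Append 3 zeros: 1110101111001000. Divide by 1011 (XOR where the leading bit is 1):
  pos 0: 1110 XOR 1011 = 0101
  pos 1: 1011 XOR 1011 = 0000
  pos 6: 1111 XOR 1011 = 0100
  pos 7: 1000 XOR 1011 = 0011
  pos 9: 1101 XOR 1011 = 0110
  pos 10: 1100 XOR 1011 = 0111
  pos 11: 1110 XOR 1011 = 0101
  pos 12: 1010 XOR 1011 = 0001
Remainder (last 3 bits) = 001. This is the CRC / FCS.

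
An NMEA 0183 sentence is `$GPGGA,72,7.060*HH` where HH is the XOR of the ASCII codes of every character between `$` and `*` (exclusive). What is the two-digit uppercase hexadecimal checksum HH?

XOR the ASCII codes of the payload characters:
  'G' = 0x47 → acc = 0x47
  'P' = 0x50 → acc = 0x17
  'G' = 0x47 → acc = 0x50
  'G' = 0x47 → acc = 0x17
  'A' = 0x41 → acc = 0x56
  ',' = 0x2C → acc = 0x7A
  '7' = 0x37 → acc = 0x4D
  '2' = 0x32 → acc = 0x7F
  ',' = 0x2C → acc = 0x53
  '7' = 0x37 → acc = 0x64
  '.' = 0x2E → acc = 0x4A
  '0' = 0x30 → acc = 0x7A
  '6' = 0x36 → acc = 0x4C
  '0' = 0x30 → acc = 0x7C
Checksum = 0x7C.

7C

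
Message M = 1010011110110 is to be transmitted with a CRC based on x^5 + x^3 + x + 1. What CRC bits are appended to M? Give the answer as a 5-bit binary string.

Append 5 zeros: 101001111011000000. Divide by 101011 (XOR where the leading bit is 1):
  pos 0: 101001 XOR 101011 = 000010
  pos 4: 101110 XOR 101011 = 000101
  pos 7: 101110 XOR 101011 = 000101
  pos 10: 101000 XOR 101011 = 000011
Remainder (last 5 bits) = 01100. This is the CRC / FCS.

01100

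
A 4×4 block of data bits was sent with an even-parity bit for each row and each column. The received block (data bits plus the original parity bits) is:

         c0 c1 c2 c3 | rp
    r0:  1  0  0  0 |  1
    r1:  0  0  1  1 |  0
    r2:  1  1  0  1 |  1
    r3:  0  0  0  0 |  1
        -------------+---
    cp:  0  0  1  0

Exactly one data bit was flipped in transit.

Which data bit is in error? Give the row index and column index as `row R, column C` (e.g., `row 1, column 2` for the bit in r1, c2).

Recompute each row's even parity and compare to rp:
  r0: data parity 1, sent rp 1 → ok
  r1: data parity 0, sent rp 0 → ok
  r2: data parity 1, sent rp 1 → ok
  r3: data parity 0, sent rp 1 → mismatch
Recompute each column's even parity and compare to cp:
  c0: data parity 0, sent cp 0 → ok
  c1: data parity 1, sent cp 0 → mismatch
  c2: data parity 1, sent cp 1 → ok
  c3: data parity 0, sent cp 0 → ok
Exactly one row (r3) and one column (c1) fail → the flipped bit is at their intersection.

row 3, column 1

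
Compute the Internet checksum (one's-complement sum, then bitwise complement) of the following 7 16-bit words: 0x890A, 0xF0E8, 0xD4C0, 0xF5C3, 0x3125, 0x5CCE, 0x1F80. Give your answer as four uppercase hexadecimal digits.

One's-complement addition (fold any carry out of bit 15 back into bit 0):
  0x890A + 0xF0E8 = 0x179F2 → wrap carry → 0x79F3
  0x79F3 + 0xD4C0 = 0x14EB3 → wrap carry → 0x4EB4
  0x4EB4 + 0xF5C3 = 0x14477 → wrap carry → 0x4478
  0x4478 + 0x3125 = 0x0759D
  0x759D + 0x5CCE = 0x0D26B
  0xD26B + 0x1F80 = 0x0F1EB
One's-complement sum = 0xF1EB.
Checksum = ~0xF1EB & 0xFFFF = 0x0E14.

0E14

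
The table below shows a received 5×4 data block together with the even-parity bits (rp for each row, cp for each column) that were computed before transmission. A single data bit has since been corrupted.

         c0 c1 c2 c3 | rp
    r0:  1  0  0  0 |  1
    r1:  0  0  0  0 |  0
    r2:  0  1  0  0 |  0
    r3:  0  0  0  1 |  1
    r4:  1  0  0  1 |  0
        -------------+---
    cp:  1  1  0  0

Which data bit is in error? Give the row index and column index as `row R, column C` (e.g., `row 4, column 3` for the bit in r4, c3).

row 2, column 0

Recompute each row's even parity and compare to rp:
  r0: data parity 1, sent rp 1 → ok
  r1: data parity 0, sent rp 0 → ok
  r2: data parity 1, sent rp 0 → mismatch
  r3: data parity 1, sent rp 1 → ok
  r4: data parity 0, sent rp 0 → ok
Recompute each column's even parity and compare to cp:
  c0: data parity 0, sent cp 1 → mismatch
  c1: data parity 1, sent cp 1 → ok
  c2: data parity 0, sent cp 0 → ok
  c3: data parity 0, sent cp 0 → ok
Exactly one row (r2) and one column (c0) fail → the flipped bit is at their intersection.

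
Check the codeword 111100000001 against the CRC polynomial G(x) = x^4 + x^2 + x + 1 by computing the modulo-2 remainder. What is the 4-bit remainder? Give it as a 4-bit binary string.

Modulo-2 division of 111100000001 by 10111:
  pos 0: 11110 XOR 10111 = 01001
  pos 1: 10010 XOR 10111 = 00101
  pos 3: 10100 XOR 10111 = 00011
  pos 6: 11000 XOR 10111 = 01111
  pos 7: 11111 XOR 10111 = 01000
Remainder = 1000 (nonzero — an error is detected).

1000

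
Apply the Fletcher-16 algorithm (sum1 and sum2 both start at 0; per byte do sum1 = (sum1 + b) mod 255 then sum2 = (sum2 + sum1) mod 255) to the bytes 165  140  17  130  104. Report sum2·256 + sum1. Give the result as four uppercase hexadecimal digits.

Running sums (mod 255):
  after byte 0 (165): sum1=165, sum2=165
  after byte 1 (140): sum1=50, sum2=215
  after byte 2 (17): sum1=67, sum2=27
  after byte 3 (130): sum1=197, sum2=224
  after byte 4 (104): sum1=46, sum2=15
Checksum = sum2·256 + sum1 = 15·256 + 46 = 3886 = 0x0F2E.

0F2E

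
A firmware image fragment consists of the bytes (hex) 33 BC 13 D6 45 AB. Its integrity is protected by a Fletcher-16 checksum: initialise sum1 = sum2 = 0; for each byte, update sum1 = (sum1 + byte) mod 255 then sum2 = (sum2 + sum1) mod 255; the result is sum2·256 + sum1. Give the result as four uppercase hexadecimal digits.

E9CA

Running sums (mod 255):
  after byte 0 (33): sum1=51, sum2=51
  after byte 1 (BC): sum1=239, sum2=35
  after byte 2 (13): sum1=3, sum2=38
  after byte 3 (D6): sum1=217, sum2=0
  after byte 4 (45): sum1=31, sum2=31
  after byte 5 (AB): sum1=202, sum2=233
Checksum = sum2·256 + sum1 = 233·256 + 202 = 59850 = 0xE9CA.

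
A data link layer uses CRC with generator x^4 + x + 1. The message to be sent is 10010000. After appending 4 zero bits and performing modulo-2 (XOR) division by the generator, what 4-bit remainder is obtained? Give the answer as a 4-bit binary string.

1011

Append 4 zeros: 100100000000. Divide by 10011 (XOR where the leading bit is 1):
  pos 0: 10010 XOR 10011 = 00001
  pos 4: 10000 XOR 10011 = 00011
  pos 7: 11000 XOR 10011 = 01011
Remainder (last 4 bits) = 1011. This is the CRC / FCS.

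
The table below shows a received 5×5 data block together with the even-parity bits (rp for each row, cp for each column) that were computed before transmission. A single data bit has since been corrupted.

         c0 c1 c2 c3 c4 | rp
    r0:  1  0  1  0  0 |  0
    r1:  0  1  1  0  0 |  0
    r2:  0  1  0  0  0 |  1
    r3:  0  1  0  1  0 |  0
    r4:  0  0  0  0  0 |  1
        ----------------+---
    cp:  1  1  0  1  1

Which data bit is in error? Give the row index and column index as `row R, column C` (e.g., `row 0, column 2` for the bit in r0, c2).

Recompute each row's even parity and compare to rp:
  r0: data parity 0, sent rp 0 → ok
  r1: data parity 0, sent rp 0 → ok
  r2: data parity 1, sent rp 1 → ok
  r3: data parity 0, sent rp 0 → ok
  r4: data parity 0, sent rp 1 → mismatch
Recompute each column's even parity and compare to cp:
  c0: data parity 1, sent cp 1 → ok
  c1: data parity 1, sent cp 1 → ok
  c2: data parity 0, sent cp 0 → ok
  c3: data parity 1, sent cp 1 → ok
  c4: data parity 0, sent cp 1 → mismatch
Exactly one row (r4) and one column (c4) fail → the flipped bit is at their intersection.

row 4, column 4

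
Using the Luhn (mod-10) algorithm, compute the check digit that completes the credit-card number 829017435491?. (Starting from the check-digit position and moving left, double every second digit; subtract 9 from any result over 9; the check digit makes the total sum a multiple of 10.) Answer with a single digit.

Partial digits right→left: 1 9 4 5 3 4 7 1 0 9 2 8
Double every second digit counting from the check-digit position (so the 1st, 3rd, 5th, ... of the partial from the right).
  doubled (with −9 where >9): 2 8 6 5 0 4 → sum 25
  kept as-is: 9 5 4 1 9 8 → sum 36
Total = 25 + 36 = 61.
Check digit = (10 − (61 mod 10)) mod 10 = 9.

9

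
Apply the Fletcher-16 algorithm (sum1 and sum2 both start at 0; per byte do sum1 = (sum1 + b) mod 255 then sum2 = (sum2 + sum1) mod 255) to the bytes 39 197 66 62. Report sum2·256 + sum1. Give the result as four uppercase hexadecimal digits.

Running sums (mod 255):
  after byte 0 (39): sum1=39, sum2=39
  after byte 1 (197): sum1=236, sum2=20
  after byte 2 (66): sum1=47, sum2=67
  after byte 3 (62): sum1=109, sum2=176
Checksum = sum2·256 + sum1 = 176·256 + 109 = 45165 = 0xB06D.

B06D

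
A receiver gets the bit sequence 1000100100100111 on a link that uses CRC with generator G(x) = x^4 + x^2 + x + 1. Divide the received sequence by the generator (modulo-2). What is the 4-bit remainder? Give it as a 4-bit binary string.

Modulo-2 division of 1000100100100111 by 10111:
  pos 0: 10001 XOR 10111 = 00110
  pos 2: 11000 XOR 10111 = 01111
  pos 3: 11111 XOR 10111 = 01000
  pos 4: 10000 XOR 10111 = 00111
  pos 6: 11101 XOR 10111 = 01010
  pos 7: 10100 XOR 10111 = 00011
  pos 10: 11011 XOR 10111 = 01100
  pos 11: 11001 XOR 10111 = 01110
Remainder = 1110 (nonzero — an error is detected).

1110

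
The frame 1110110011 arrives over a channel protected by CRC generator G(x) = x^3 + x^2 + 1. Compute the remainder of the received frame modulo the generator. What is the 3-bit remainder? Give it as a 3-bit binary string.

Modulo-2 division of 1110110011 by 1101:
  pos 0: 1110 XOR 1101 = 0011
  pos 2: 1111 XOR 1101 = 0010
  pos 4: 1000 XOR 1101 = 0101
  pos 5: 1011 XOR 1101 = 0110
  pos 6: 1101 XOR 1101 = 0000
Remainder = 000 (zero — the frame passes the CRC check).

000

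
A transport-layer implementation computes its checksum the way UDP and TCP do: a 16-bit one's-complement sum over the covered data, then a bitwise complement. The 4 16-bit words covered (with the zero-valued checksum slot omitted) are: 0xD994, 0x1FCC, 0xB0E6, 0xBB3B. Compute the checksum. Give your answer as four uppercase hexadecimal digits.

9A7C

One's-complement addition (fold any carry out of bit 15 back into bit 0):
  0xD994 + 0x1FCC = 0x0F960
  0xF960 + 0xB0E6 = 0x1AA46 → wrap carry → 0xAA47
  0xAA47 + 0xBB3B = 0x16582 → wrap carry → 0x6583
One's-complement sum = 0x6583.
Checksum = ~0x6583 & 0xFFFF = 0x9A7C.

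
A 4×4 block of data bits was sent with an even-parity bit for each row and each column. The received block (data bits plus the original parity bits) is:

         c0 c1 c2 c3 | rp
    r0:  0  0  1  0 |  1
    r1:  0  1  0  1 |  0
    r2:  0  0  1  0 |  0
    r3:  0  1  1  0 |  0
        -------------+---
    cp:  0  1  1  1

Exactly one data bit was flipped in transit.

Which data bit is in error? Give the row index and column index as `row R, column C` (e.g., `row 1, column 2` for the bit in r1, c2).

row 2, column 1

Recompute each row's even parity and compare to rp:
  r0: data parity 1, sent rp 1 → ok
  r1: data parity 0, sent rp 0 → ok
  r2: data parity 1, sent rp 0 → mismatch
  r3: data parity 0, sent rp 0 → ok
Recompute each column's even parity and compare to cp:
  c0: data parity 0, sent cp 0 → ok
  c1: data parity 0, sent cp 1 → mismatch
  c2: data parity 1, sent cp 1 → ok
  c3: data parity 1, sent cp 1 → ok
Exactly one row (r2) and one column (c1) fail → the flipped bit is at their intersection.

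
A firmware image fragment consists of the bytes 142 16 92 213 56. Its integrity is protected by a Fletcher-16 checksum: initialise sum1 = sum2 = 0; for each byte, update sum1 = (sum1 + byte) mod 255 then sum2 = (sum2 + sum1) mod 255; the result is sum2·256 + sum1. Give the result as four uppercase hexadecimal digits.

0209

Running sums (mod 255):
  after byte 0 (142): sum1=142, sum2=142
  after byte 1 (16): sum1=158, sum2=45
  after byte 2 (92): sum1=250, sum2=40
  after byte 3 (213): sum1=208, sum2=248
  after byte 4 (56): sum1=9, sum2=2
Checksum = sum2·256 + sum1 = 2·256 + 9 = 521 = 0x0209.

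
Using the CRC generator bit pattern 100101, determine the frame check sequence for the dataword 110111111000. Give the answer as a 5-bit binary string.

Append 5 zeros: 11011111100000000. Divide by 100101 (XOR where the leading bit is 1):
  pos 0: 110111 XOR 100101 = 010010
  pos 1: 100101 XOR 100101 = 000000
  pos 7: 110000 XOR 100101 = 010101
  pos 8: 101010 XOR 100101 = 001111
  pos 10: 111100 XOR 100101 = 011001
  pos 11: 110010 XOR 100101 = 010111
Remainder (last 5 bits) = 10111. This is the CRC / FCS.

10111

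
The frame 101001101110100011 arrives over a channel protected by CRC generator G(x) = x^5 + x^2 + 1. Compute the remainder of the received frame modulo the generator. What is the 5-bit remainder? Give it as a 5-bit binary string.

Modulo-2 division of 101001101110100011 by 100101:
  pos 0: 101001 XOR 100101 = 001100
  pos 2: 110010 XOR 100101 = 010111
  pos 3: 101111 XOR 100101 = 001010
  pos 5: 101011 XOR 100101 = 001110
  pos 7: 111001 XOR 100101 = 011100
  pos 8: 111000 XOR 100101 = 011101
  pos 9: 111010 XOR 100101 = 011111
  pos 10: 111110 XOR 100101 = 011011
  pos 11: 110111 XOR 100101 = 010010
  pos 12: 100101 XOR 100101 = 000000
Remainder = 00000 (zero — the frame passes the CRC check).

00000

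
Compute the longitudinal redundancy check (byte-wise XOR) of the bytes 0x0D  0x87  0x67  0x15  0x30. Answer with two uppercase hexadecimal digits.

XOR the bytes together:
  start with 0x0D
  0x0D ⊕ 0x87 = 0x8A
  0x8A ⊕ 0x67 = 0xED
  0xED ⊕ 0x15 = 0xF8
  0xF8 ⊕ 0x30 = 0xC8

C8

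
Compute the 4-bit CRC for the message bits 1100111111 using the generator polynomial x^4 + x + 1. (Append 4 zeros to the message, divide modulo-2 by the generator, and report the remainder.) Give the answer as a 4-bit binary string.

Append 4 zeros: 11001111110000. Divide by 10011 (XOR where the leading bit is 1):
  pos 0: 11001 XOR 10011 = 01010
  pos 1: 10101 XOR 10011 = 00110
  pos 3: 11011 XOR 10011 = 01000
  pos 4: 10001 XOR 10011 = 00010
  pos 7: 10100 XOR 10011 = 00111
  pos 9: 11100 XOR 10011 = 01111
Remainder (last 4 bits) = 1111. This is the CRC / FCS.

1111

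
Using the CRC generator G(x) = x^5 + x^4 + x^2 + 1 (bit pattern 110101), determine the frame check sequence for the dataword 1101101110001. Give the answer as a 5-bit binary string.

Append 5 zeros: 110110111000100000. Divide by 110101 (XOR where the leading bit is 1):
  pos 0: 110110 XOR 110101 = 000011
  pos 4: 111110 XOR 110101 = 001011
  pos 6: 101100 XOR 110101 = 011001
  pos 7: 110011 XOR 110101 = 000110
  pos 10: 110000 XOR 110101 = 000101
Remainder (last 5 bits) = 10100. This is the CRC / FCS.

10100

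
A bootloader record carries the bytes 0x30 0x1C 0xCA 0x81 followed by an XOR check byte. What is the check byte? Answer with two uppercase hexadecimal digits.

67

XOR the bytes together:
  start with 0x30
  0x30 ⊕ 0x1C = 0x2C
  0x2C ⊕ 0xCA = 0xE6
  0xE6 ⊕ 0x81 = 0x67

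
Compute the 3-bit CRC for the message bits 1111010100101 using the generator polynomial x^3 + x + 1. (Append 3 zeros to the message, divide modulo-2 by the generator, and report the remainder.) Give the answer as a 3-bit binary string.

Append 3 zeros: 1111010100101000. Divide by 1011 (XOR where the leading bit is 1):
  pos 0: 1111 XOR 1011 = 0100
  pos 1: 1000 XOR 1011 = 0011
  pos 3: 1110 XOR 1011 = 0101
  pos 4: 1011 XOR 1011 = 0000
  pos 10: 1010 XOR 1011 = 0001
Remainder (last 3 bits) = 100. This is the CRC / FCS.

100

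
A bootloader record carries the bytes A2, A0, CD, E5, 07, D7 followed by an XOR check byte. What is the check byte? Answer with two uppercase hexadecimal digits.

XOR the bytes together:
  start with 0xA2
  0xA2 ⊕ 0xA0 = 0x02
  0x02 ⊕ 0xCD = 0xCF
  0xCF ⊕ 0xE5 = 0x2A
  0x2A ⊕ 0x07 = 0x2D
  0x2D ⊕ 0xD7 = 0xFA

FA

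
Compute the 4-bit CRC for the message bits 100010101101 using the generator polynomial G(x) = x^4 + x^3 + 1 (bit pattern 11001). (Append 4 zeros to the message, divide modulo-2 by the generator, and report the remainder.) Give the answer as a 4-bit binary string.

Append 4 zeros: 1000101011010000. Divide by 11001 (XOR where the leading bit is 1):
  pos 0: 10001 XOR 11001 = 01000
  pos 1: 10000 XOR 11001 = 01001
  pos 2: 10011 XOR 11001 = 01010
  pos 3: 10100 XOR 11001 = 01101
  pos 4: 11011 XOR 11001 = 00010
  pos 7: 10101 XOR 11001 = 01100
  pos 8: 11000 XOR 11001 = 00001
Remainder (last 4 bits) = 1000. This is the CRC / FCS.

1000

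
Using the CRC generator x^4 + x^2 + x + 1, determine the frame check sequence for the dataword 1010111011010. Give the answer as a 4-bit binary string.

Append 4 zeros: 10101110110100000. Divide by 10111 (XOR where the leading bit is 1):
  pos 0: 10101 XOR 10111 = 00010
  pos 3: 10110 XOR 10111 = 00001
  pos 7: 11101 XOR 10111 = 01010
  pos 8: 10100 XOR 10111 = 00011
  pos 11: 11000 XOR 10111 = 01111
  pos 12: 11110 XOR 10111 = 01001
Remainder (last 4 bits) = 1001. This is the CRC / FCS.

1001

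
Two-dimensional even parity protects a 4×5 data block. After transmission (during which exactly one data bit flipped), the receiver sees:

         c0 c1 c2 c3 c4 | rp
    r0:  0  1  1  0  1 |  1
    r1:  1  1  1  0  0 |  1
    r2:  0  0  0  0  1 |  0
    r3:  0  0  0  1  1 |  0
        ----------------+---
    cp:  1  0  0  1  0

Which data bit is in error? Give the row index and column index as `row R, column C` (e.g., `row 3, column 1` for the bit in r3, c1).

row 2, column 4

Recompute each row's even parity and compare to rp:
  r0: data parity 1, sent rp 1 → ok
  r1: data parity 1, sent rp 1 → ok
  r2: data parity 1, sent rp 0 → mismatch
  r3: data parity 0, sent rp 0 → ok
Recompute each column's even parity and compare to cp:
  c0: data parity 1, sent cp 1 → ok
  c1: data parity 0, sent cp 0 → ok
  c2: data parity 0, sent cp 0 → ok
  c3: data parity 1, sent cp 1 → ok
  c4: data parity 1, sent cp 0 → mismatch
Exactly one row (r2) and one column (c4) fail → the flipped bit is at their intersection.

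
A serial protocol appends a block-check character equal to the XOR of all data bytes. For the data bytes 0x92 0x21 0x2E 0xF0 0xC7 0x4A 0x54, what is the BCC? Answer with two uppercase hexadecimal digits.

XOR the bytes together:
  start with 0x92
  0x92 ⊕ 0x21 = 0xB3
  0xB3 ⊕ 0x2E = 0x9D
  0x9D ⊕ 0xF0 = 0x6D
  0x6D ⊕ 0xC7 = 0xAA
  0xAA ⊕ 0x4A = 0xE0
  0xE0 ⊕ 0x54 = 0xB4

B4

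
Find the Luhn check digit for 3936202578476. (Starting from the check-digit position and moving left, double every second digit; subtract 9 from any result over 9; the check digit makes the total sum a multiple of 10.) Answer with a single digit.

Partial digits right→left: 6 7 4 8 7 5 2 0 2 6 3 9 3
Double every second digit counting from the check-digit position (so the 1st, 3rd, 5th, ... of the partial from the right).
  doubled (with −9 where >9): 3 8 5 4 4 6 6 → sum 36
  kept as-is: 7 8 5 0 6 9 → sum 35
Total = 36 + 35 = 71.
Check digit = (10 − (71 mod 10)) mod 10 = 9.

9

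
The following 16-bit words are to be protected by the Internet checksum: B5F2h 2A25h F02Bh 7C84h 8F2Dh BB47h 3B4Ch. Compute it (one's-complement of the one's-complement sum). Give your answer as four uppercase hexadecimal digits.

2D76

One's-complement addition (fold any carry out of bit 15 back into bit 0):
  0xB5F2 + 0x2A25 = 0x0E017
  0xE017 + 0xF02B = 0x1D042 → wrap carry → 0xD043
  0xD043 + 0x7C84 = 0x14CC7 → wrap carry → 0x4CC8
  0x4CC8 + 0x8F2D = 0x0DBF5
  0xDBF5 + 0xBB47 = 0x1973C → wrap carry → 0x973D
  0x973D + 0x3B4C = 0x0D289
One's-complement sum = 0xD289.
Checksum = ~0xD289 & 0xFFFF = 0x2D76.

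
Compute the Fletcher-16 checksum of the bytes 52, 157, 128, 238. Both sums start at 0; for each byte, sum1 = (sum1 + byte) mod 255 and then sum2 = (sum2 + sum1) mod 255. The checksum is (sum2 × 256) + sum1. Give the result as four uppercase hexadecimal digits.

Running sums (mod 255):
  after byte 0 (52): sum1=52, sum2=52
  after byte 1 (157): sum1=209, sum2=6
  after byte 2 (128): sum1=82, sum2=88
  after byte 3 (238): sum1=65, sum2=153
Checksum = sum2·256 + sum1 = 153·256 + 65 = 39233 = 0x9941.

9941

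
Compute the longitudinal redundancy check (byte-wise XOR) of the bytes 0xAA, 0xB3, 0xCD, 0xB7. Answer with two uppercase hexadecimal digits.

XOR the bytes together:
  start with 0xAA
  0xAA ⊕ 0xB3 = 0x19
  0x19 ⊕ 0xCD = 0xD4
  0xD4 ⊕ 0xB7 = 0x63

63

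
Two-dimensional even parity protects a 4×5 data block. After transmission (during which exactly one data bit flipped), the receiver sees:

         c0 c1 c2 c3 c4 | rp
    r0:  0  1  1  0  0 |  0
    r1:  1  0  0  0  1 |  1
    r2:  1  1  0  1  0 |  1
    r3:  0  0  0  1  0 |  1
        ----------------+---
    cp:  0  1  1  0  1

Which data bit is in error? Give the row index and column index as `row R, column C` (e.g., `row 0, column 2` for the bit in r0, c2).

row 1, column 1

Recompute each row's even parity and compare to rp:
  r0: data parity 0, sent rp 0 → ok
  r1: data parity 0, sent rp 1 → mismatch
  r2: data parity 1, sent rp 1 → ok
  r3: data parity 1, sent rp 1 → ok
Recompute each column's even parity and compare to cp:
  c0: data parity 0, sent cp 0 → ok
  c1: data parity 0, sent cp 1 → mismatch
  c2: data parity 1, sent cp 1 → ok
  c3: data parity 0, sent cp 0 → ok
  c4: data parity 1, sent cp 1 → ok
Exactly one row (r1) and one column (c1) fail → the flipped bit is at their intersection.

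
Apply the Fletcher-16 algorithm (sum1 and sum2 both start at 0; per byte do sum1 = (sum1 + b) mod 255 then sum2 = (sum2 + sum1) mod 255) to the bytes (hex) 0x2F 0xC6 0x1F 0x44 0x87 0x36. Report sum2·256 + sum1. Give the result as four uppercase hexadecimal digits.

8B17

Running sums (mod 255):
  after byte 0 (0x2F): sum1=47, sum2=47
  after byte 1 (0xC6): sum1=245, sum2=37
  after byte 2 (0x1F): sum1=21, sum2=58
  after byte 3 (0x44): sum1=89, sum2=147
  after byte 4 (0x87): sum1=224, sum2=116
  after byte 5 (0x36): sum1=23, sum2=139
Checksum = sum2·256 + sum1 = 139·256 + 23 = 35607 = 0x8B17.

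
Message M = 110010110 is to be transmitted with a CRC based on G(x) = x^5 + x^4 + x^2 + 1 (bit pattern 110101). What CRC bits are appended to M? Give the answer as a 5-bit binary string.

11100

Append 5 zeros: 11001011000000. Divide by 110101 (XOR where the leading bit is 1):
  pos 0: 110010 XOR 110101 = 000111
  pos 3: 111110 XOR 110101 = 001011
  pos 5: 101100 XOR 110101 = 011001
  pos 6: 110010 XOR 110101 = 000111
Remainder (last 5 bits) = 11100. This is the CRC / FCS.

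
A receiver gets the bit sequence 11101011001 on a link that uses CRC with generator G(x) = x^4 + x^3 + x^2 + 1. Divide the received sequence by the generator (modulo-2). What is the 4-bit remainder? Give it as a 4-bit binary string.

0100

Modulo-2 division of 11101011001 by 11101:
  pos 0: 11101 XOR 11101 = 00000
  pos 6: 11001 XOR 11101 = 00100
Remainder = 0100 (nonzero — an error is detected).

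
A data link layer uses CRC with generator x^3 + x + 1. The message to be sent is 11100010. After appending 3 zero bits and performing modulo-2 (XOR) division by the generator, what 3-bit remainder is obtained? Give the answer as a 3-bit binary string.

Append 3 zeros: 11100010000. Divide by 1011 (XOR where the leading bit is 1):
  pos 0: 1110 XOR 1011 = 0101
  pos 1: 1010 XOR 1011 = 0001
  pos 4: 1010 XOR 1011 = 0001
  pos 7: 1000 XOR 1011 = 0011
Remainder (last 3 bits) = 011. This is the CRC / FCS.

011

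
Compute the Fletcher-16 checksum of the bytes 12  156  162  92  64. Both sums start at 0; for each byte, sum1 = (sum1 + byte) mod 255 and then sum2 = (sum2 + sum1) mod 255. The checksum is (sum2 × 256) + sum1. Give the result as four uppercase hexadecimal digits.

8FE7

Running sums (mod 255):
  after byte 0 (12): sum1=12, sum2=12
  after byte 1 (156): sum1=168, sum2=180
  after byte 2 (162): sum1=75, sum2=0
  after byte 3 (92): sum1=167, sum2=167
  after byte 4 (64): sum1=231, sum2=143
Checksum = sum2·256 + sum1 = 143·256 + 231 = 36839 = 0x8FE7.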